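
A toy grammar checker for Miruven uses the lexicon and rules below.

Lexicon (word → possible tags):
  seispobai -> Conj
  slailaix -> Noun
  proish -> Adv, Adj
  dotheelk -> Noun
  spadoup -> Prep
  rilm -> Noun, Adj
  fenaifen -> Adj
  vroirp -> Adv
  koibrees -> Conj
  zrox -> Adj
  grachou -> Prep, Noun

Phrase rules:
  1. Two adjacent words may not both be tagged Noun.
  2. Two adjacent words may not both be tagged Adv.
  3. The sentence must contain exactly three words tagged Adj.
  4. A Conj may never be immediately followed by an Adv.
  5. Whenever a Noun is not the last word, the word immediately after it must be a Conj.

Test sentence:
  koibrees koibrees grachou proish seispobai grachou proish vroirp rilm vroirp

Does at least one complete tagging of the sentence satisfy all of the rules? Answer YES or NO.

YES

Candidates per position — 1:koibrees {Conj}; 2:koibrees {Conj}; 3:grachou {Prep,Noun}; 4:proish {Adv,Adj}; 5:seispobai {Conj}; 6:grachou {Prep,Noun}; 7:proish {Adv,Adj}; 8:vroirp {Adv}; 9:rilm {Noun,Adj}; 10:vroirp {Adv}.
One satisfying assignment: Conj Conj Prep Adj Conj Prep Adj Adv Adj Adv.
Rule-by-rule: rule 1 satisfied; rule 2 satisfied; rule 3 satisfied; rule 4 satisfied; rule 5 satisfied.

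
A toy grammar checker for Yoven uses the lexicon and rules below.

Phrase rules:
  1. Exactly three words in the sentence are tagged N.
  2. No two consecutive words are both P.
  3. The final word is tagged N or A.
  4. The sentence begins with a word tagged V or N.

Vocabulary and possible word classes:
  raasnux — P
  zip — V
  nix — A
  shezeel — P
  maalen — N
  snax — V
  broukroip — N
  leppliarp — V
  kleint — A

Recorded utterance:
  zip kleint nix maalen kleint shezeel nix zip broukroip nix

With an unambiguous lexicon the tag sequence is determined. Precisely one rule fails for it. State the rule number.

1

Fixed tagging: V A A N A P A V N A.
Applying the rules: R1 violated, R2 holds, R3 holds, R4 holds.
Only rule 1 fails.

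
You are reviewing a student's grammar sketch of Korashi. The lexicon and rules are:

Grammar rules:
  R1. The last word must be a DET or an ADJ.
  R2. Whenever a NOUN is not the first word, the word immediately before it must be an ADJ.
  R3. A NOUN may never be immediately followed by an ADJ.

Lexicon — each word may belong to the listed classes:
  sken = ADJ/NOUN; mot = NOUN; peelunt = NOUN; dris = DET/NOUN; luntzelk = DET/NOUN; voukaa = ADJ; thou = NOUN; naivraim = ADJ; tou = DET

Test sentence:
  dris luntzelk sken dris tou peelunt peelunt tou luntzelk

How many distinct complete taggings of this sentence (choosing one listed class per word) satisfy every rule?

Candidates per position — 1:dris {DET,NOUN}; 2:luntzelk {DET,NOUN}; 3:sken {ADJ,NOUN}; 4:dris {DET,NOUN}; 5:tou {DET}; 6:peelunt {NOUN}; 7:peelunt {NOUN}; 8:tou {DET}; 9:luntzelk {DET,NOUN}.
There are 32 candidate sequences in total.
Rule 2 cannot be satisfied by any choice of tags from the lexicon.
So there is no consistent tagging.
Count = 0.

0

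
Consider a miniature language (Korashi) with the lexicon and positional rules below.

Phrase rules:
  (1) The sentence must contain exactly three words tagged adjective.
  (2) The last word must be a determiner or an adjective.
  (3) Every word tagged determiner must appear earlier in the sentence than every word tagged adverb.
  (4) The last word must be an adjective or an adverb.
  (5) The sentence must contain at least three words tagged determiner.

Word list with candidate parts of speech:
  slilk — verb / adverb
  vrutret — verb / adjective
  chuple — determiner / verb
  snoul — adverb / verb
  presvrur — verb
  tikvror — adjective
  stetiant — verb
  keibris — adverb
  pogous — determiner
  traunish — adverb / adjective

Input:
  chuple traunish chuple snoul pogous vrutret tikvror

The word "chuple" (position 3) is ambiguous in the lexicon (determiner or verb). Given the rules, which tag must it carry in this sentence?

determiner

Candidates per position — 1:chuple {determiner,verb}; 2:traunish {adverb,adjective}; 3:chuple {determiner,verb}; 4:snoul {adverb,verb}; 5:pogous {determiner}; 6:vrutret {verb,adjective}; 7:tikvror {adjective}.
Word 1 cannot be verb — rule 5 would then fail for every completion. It is determiner.
Word 2 cannot be adverb — rule 1 would then fail for every completion. It is adjective.
Word 3 cannot be verb — rule 5 would then fail for every completion. It is determiner.
Word 4 cannot be adverb — rule 3 would then fail for every completion. It is verb.
Word 6 cannot be verb — rule 1 would then fail for every completion. It is adjective.
That leaves exactly one tagging: determiner adjective determiner verb determiner adjective adjective.
Rule-by-rule: rule 1 holds; rule 2 holds; rule 3 holds; rule 4 holds; rule 5 holds.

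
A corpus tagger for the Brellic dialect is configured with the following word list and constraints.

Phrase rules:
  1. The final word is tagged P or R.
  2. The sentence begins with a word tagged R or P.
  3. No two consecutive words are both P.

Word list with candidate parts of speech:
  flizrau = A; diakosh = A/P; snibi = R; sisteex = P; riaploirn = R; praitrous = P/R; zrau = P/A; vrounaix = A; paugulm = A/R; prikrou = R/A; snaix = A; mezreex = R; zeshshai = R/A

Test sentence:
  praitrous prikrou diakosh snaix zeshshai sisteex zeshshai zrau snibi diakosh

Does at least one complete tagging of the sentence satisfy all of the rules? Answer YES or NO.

YES

Candidates per position — 1:praitrous {P,R}; 2:prikrou {R,A}; 3:diakosh {A,P}; 4:snaix {A}; 5:zeshshai {R,A}; 6:sisteex {P}; 7:zeshshai {R,A}; 8:zrau {P,A}; 9:snibi {R}; 10:diakosh {A,P}.
One satisfying assignment: P A P A A P A A R P.
Check: rule 1 ok; rule 2 ok; rule 3 ok.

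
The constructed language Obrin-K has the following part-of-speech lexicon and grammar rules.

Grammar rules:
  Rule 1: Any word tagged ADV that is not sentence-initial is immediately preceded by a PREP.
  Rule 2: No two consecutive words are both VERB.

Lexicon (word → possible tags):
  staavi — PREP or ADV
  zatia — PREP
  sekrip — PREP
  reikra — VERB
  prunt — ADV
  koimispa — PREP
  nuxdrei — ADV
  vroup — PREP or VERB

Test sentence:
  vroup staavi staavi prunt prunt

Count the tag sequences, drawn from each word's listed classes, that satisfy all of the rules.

Candidates per position — 1:vroup {PREP,VERB}; 2:staavi {PREP,ADV}; 3:staavi {PREP,ADV}; 4:prunt {ADV}; 5:prunt {ADV}.
There are 8 candidate sequences in total.
Rule 1 cannot be satisfied by any choice of tags from the lexicon.
So there is no consistent tagging.
Count = 0.

0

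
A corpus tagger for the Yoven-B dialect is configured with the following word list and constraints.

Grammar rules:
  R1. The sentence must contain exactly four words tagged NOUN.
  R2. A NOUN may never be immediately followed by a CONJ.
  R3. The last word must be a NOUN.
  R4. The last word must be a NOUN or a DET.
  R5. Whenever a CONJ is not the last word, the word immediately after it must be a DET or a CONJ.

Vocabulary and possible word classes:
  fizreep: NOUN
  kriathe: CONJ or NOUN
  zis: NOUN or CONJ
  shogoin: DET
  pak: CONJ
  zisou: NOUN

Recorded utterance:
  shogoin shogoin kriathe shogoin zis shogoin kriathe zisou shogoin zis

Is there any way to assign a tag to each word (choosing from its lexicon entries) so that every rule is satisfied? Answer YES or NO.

Candidates per position — 1:shogoin {DET}; 2:shogoin {DET}; 3:kriathe {CONJ,NOUN}; 4:shogoin {DET}; 5:zis {NOUN,CONJ}; 6:shogoin {DET}; 7:kriathe {CONJ,NOUN}; 8:zisou {NOUN}; 9:shogoin {DET}; 10:zis {NOUN,CONJ}.
One satisfying assignment: DET DET CONJ DET NOUN DET NOUN NOUN DET NOUN.
Verifying each rule — rule 1 ok; rule 2 ok; rule 3 ok; rule 4 ok; rule 5 ok.

YES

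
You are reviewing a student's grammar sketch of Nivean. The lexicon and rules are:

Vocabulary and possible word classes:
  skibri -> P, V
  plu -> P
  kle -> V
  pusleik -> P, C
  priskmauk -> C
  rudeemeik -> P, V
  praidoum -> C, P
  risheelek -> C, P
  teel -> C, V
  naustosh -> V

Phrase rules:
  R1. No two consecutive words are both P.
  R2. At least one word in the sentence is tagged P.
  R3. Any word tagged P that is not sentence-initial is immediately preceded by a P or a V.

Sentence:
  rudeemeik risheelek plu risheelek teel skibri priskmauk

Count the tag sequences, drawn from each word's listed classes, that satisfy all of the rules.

Candidates per position — 1:rudeemeik {P,V}; 2:risheelek {C,P}; 3:plu {P}; 4:risheelek {C,P}; 5:teel {C,V}; 6:skibri {P,V}; 7:priskmauk {C}.
There are 32 candidate sequences in total.
Every candidate sequence violates at least one rule; no consistent tagging exists.
Count = 0.

0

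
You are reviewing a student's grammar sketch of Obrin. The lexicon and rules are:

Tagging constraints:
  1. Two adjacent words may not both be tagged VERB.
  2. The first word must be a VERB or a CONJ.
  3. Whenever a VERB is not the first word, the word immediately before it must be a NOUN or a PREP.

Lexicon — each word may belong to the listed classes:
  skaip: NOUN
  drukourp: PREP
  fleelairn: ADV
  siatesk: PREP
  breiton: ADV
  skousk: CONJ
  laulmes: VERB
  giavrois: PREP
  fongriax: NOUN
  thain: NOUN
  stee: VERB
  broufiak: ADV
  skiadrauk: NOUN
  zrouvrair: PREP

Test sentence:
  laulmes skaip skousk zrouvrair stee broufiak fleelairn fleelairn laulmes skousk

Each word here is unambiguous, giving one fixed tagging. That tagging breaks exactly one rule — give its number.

3

Fixed tagging: VERB NOUN CONJ PREP VERB ADV ADV ADV VERB CONJ.
Applying the rules: R1 pass, R2 pass, R3 fail.
Only rule 3 fails.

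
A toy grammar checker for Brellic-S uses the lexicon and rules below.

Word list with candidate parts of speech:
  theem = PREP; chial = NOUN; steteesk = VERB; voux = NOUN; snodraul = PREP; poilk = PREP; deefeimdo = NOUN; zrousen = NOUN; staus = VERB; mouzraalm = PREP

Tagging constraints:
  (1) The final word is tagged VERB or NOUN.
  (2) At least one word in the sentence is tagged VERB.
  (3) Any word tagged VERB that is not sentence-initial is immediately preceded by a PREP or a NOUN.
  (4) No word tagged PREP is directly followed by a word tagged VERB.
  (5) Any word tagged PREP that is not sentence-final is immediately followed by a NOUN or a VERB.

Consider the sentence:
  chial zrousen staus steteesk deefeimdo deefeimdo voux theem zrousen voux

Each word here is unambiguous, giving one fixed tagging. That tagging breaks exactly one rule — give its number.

Fixed tagging: NOUN NOUN VERB VERB NOUN NOUN NOUN PREP NOUN NOUN.
Rule check: R1 pass, R2 pass, R3 fail, R4 pass, R5 pass.
Only rule 3 fails.

3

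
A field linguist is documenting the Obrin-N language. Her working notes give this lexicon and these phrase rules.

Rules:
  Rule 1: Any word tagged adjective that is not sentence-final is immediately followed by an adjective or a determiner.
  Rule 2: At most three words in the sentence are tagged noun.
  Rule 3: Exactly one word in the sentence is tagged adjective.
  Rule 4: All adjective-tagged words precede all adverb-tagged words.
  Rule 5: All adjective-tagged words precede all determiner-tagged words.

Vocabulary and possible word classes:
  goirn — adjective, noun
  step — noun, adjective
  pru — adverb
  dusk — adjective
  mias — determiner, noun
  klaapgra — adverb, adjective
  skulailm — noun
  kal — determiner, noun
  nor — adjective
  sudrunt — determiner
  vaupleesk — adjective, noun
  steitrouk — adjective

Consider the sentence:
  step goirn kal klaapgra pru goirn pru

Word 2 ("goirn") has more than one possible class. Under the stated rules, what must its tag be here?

adjective

Candidates per position — 1:step {noun,adjective}; 2:goirn {adjective,noun}; 3:kal {determiner,noun}; 4:klaapgra {adverb,adjective}; 5:pru {adverb}; 6:goirn {adjective,noun}; 7:pru {adverb}.
At position 4, choosing adjective makes rule 1 impossible to satisfy; hence adverb.
At position 6, choosing adjective makes rule 1 impossible to satisfy; hence noun.
Position 2: the remaining choice is settled jointly with positions 1, 3 — only adjective at position 2 is part of a tagging that satisfies every rule.
The unique satisfying tagging is: noun adjective determiner adverb adverb noun adverb.
Check: rule 1 holds; rule 2 holds; rule 3 holds; rule 4 holds; rule 5 holds.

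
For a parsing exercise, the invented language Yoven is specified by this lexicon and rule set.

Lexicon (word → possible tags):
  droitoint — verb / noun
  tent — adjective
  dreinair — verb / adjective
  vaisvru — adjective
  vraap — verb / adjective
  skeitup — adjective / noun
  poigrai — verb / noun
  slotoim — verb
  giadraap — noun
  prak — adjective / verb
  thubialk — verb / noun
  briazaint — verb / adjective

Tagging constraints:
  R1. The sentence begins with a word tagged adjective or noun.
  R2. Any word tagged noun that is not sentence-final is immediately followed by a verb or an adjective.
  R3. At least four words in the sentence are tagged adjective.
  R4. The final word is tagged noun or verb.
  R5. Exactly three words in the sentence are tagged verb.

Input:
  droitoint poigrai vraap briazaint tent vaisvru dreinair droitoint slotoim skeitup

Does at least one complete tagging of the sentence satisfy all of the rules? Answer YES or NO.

YES

Candidates per position — 1:droitoint {verb,noun}; 2:poigrai {verb,noun}; 3:vraap {verb,adjective}; 4:briazaint {verb,adjective}; 5:tent {adjective}; 6:vaisvru {adjective}; 7:dreinair {verb,adjective}; 8:droitoint {verb,noun}; 9:slotoim {verb}; 10:skeitup {adjective,noun}.
One satisfying assignment: noun verb adjective adjective adjective adjective verb noun verb noun.
Check: rule 1 ✓; rule 2 ✓; rule 3 ✓; rule 4 ✓; rule 5 ✓.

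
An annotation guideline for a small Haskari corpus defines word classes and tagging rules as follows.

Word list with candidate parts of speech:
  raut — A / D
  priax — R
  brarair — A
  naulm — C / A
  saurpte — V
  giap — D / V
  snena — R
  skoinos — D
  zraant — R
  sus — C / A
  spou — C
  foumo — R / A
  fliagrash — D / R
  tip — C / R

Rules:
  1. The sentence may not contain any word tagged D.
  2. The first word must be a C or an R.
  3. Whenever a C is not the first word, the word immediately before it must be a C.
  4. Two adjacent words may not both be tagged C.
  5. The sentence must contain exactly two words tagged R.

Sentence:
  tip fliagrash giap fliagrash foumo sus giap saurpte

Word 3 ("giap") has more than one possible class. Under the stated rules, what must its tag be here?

V

Candidates per position — 1:tip {C,R}; 2:fliagrash {D,R}; 3:giap {D,V}; 4:fliagrash {D,R}; 5:foumo {R,A}; 6:sus {C,A}; 7:giap {D,V}; 8:saurpte {V}.
Word 2 cannot be D — rule 1 would then fail for every completion. It is R.
Word 3 cannot be D — rule 1 would then fail for every completion. It is V.
Word 4 cannot be D — rule 1 would then fail for every completion. It is R.
Word 5 cannot be R — rule 5 would then fail for every completion. It is A.
Word 6 cannot be C — rule 3 would then fail for every completion. It is A.
Word 7 cannot be D — rule 1 would then fail for every completion. It is V.
Word 1 cannot be R — rule 5 would then fail for every completion. It is C.
That leaves exactly one tagging: C R V R A A V V.
Verifying each rule — rule 1 ok; rule 2 ok; rule 3 ok; rule 4 ok; rule 5 ok.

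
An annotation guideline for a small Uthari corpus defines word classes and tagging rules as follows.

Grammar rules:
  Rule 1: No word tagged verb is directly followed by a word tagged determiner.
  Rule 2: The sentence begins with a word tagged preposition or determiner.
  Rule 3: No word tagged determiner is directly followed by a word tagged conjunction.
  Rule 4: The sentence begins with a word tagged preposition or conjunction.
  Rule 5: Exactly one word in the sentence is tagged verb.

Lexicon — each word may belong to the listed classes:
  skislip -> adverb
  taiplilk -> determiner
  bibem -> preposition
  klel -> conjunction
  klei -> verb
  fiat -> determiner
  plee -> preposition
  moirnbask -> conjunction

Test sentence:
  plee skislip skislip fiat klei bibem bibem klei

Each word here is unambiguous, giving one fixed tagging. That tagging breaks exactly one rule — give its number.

Fixed tagging: preposition adverb adverb determiner verb preposition preposition verb.
Checking each rule: R1 pass, R2 pass, R3 pass, R4 pass, R5 fail.
Only rule 5 fails.

5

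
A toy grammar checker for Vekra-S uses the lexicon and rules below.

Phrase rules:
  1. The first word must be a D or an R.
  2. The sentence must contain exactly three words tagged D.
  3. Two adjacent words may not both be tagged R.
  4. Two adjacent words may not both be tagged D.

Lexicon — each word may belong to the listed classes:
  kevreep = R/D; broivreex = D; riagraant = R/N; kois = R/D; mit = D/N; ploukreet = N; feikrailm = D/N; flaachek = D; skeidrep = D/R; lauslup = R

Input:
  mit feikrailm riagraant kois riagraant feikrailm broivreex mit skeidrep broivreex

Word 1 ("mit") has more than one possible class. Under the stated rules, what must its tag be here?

D

Candidates per position — 1:mit {D,N}; 2:feikrailm {D,N}; 3:riagraant {R,N}; 4:kois {R,D}; 5:riagraant {R,N}; 6:feikrailm {D,N}; 7:broivreex {D}; 8:mit {D,N}; 9:skeidrep {D,R}; 10:broivreex {D}.
Position 1: tagging it N would leave rule 1 unsatisfiable, so it must be D.
Position 2: tagging it D would leave rule 2 unsatisfiable, so it must be N.
Position 4: tagging it D would leave rule 2 unsatisfiable, so it must be R.
Position 5: tagging it R would leave rule 3 unsatisfiable, so it must be N.
Position 6: tagging it D would leave rule 2 unsatisfiable, so it must be N.
Position 8: tagging it D would leave rule 2 unsatisfiable, so it must be N.
Position 9: tagging it D would leave rule 2 unsatisfiable, so it must be R.
Position 3: tagging it R would leave rule 3 unsatisfiable, so it must be N.
That leaves exactly one tagging: D N N R N N D N R D.
Check: rule 1 satisfied; rule 2 satisfied; rule 3 satisfied; rule 4 satisfied.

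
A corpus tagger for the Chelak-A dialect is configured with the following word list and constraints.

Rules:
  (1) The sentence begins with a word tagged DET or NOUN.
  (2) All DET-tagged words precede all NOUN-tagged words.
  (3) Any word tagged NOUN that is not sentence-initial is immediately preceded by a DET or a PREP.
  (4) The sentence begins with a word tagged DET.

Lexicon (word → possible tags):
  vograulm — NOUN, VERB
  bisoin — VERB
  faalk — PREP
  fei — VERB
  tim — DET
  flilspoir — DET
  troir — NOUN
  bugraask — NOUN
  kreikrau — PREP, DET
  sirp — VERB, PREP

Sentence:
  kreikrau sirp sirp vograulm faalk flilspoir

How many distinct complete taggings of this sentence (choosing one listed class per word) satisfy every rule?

4

Candidates per position — 1:kreikrau {PREP,DET}; 2:sirp {VERB,PREP}; 3:sirp {VERB,PREP}; 4:vograulm {NOUN,VERB}; 5:faalk {PREP}; 6:flilspoir {DET}.
There are 16 candidate sequences in total.
The sequences that satisfy every rule: DET VERB VERB VERB PREP DET; DET VERB PREP VERB PREP DET; DET PREP VERB VERB PREP DET; DET PREP PREP VERB PREP DET.
Count = 4.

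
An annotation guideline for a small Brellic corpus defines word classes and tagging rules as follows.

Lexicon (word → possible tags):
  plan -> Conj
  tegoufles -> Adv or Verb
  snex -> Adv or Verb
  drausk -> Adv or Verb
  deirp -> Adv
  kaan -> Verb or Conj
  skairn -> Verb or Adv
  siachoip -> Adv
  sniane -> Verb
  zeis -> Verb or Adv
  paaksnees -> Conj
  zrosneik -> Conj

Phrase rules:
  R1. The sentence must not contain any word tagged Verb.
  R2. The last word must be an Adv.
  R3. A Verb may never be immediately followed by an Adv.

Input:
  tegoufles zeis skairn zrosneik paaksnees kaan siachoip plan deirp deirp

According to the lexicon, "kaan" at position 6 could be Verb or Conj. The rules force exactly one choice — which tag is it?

Conj

Candidates per position — 1:tegoufles {Adv,Verb}; 2:zeis {Verb,Adv}; 3:skairn {Verb,Adv}; 4:zrosneik {Conj}; 5:paaksnees {Conj}; 6:kaan {Verb,Conj}; 7:siachoip {Adv}; 8:plan {Conj}; 9:deirp {Adv}; 10:deirp {Adv}.
If word 1 were Verb, no tagging could satisfy rule 1; so word 1 is Adv.
If word 2 were Verb, no tagging could satisfy rule 1; so word 2 is Adv.
If word 3 were Verb, no tagging could satisfy rule 1; so word 3 is Adv.
If word 6 were Verb, no tagging could satisfy rule 1; so word 6 is Conj.
The only consistent sequence is: Adv Adv Adv Conj Conj Conj Adv Conj Adv Adv.
Check: rule 1 satisfied; rule 2 satisfied; rule 3 satisfied.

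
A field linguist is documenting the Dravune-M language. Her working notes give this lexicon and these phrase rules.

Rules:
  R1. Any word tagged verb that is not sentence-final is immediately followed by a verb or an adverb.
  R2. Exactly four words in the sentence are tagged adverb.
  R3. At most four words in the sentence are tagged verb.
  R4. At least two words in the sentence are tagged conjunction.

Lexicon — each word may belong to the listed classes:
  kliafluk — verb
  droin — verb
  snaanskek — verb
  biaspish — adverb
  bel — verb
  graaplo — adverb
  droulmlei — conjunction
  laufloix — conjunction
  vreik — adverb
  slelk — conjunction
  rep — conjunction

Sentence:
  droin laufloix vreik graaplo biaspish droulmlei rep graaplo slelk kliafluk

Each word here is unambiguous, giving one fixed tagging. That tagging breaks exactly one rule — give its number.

Fixed tagging: verb conjunction adverb adverb adverb conjunction conjunction adverb conjunction verb.
Rule check: R1 ✗, R2 ✓, R3 ✓, R4 ✓.
Only rule 1 fails.

1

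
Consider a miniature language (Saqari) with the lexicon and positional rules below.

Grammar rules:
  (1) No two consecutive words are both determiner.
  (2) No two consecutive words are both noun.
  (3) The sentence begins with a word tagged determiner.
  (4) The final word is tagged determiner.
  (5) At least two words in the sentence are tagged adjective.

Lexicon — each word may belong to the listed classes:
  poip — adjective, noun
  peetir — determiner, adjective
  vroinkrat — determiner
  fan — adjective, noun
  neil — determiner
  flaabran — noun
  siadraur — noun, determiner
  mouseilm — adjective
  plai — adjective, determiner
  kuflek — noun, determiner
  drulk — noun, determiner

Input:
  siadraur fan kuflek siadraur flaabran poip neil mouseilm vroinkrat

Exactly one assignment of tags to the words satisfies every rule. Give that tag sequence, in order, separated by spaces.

Candidates per position — 1:siadraur {noun,determiner}; 2:fan {adjective,noun}; 3:kuflek {noun,determiner}; 4:siadraur {noun,determiner}; 5:flaabran {noun}; 6:poip {adjective,noun}; 7:neil {determiner}; 8:mouseilm {adjective}; 9:vroinkrat {determiner}.
Position 1: tagging it noun would leave rule 3 unsatisfiable, so it must be determiner.
Position 4: tagging it noun would leave rule 2 unsatisfiable, so it must be determiner.
Position 6: tagging it noun would leave rule 2 unsatisfiable, so it must be adjective.
Position 3: tagging it determiner would leave rule 1 unsatisfiable, so it must be noun.
Position 2: tagging it noun would leave rule 2 unsatisfiable, so it must be adjective.
So the tagging must be: determiner adjective noun determiner noun adjective determiner adjective determiner.
Rule-by-rule: rule 1 ok; rule 2 ok; rule 3 ok; rule 4 ok; rule 5 ok.

determiner adjective noun determiner noun adjective determiner adjective determiner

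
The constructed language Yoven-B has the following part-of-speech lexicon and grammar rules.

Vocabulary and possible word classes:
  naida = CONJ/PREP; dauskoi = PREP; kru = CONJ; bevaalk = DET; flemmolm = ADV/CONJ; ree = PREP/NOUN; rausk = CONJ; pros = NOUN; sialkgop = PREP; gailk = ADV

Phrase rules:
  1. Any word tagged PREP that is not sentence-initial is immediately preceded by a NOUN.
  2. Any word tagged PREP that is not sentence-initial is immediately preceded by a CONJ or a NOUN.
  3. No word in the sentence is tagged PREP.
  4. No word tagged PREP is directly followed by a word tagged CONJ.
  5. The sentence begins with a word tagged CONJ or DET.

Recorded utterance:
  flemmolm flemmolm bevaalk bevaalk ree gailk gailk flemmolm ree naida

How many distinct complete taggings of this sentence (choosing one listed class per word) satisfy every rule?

Candidates per position — 1:flemmolm {ADV,CONJ}; 2:flemmolm {ADV,CONJ}; 3:bevaalk {DET}; 4:bevaalk {DET}; 5:ree {PREP,NOUN}; 6:gailk {ADV}; 7:gailk {ADV}; 8:flemmolm {ADV,CONJ}; 9:ree {PREP,NOUN}; 10:naida {CONJ,PREP}.
There are 64 candidate sequences in total.
The sequences that satisfy every rule: CONJ ADV DET DET NOUN ADV ADV ADV NOUN CONJ; CONJ ADV DET DET NOUN ADV ADV CONJ NOUN CONJ; CONJ CONJ DET DET NOUN ADV ADV ADV NOUN CONJ; CONJ CONJ DET DET NOUN ADV ADV CONJ NOUN CONJ.
Count = 4.

4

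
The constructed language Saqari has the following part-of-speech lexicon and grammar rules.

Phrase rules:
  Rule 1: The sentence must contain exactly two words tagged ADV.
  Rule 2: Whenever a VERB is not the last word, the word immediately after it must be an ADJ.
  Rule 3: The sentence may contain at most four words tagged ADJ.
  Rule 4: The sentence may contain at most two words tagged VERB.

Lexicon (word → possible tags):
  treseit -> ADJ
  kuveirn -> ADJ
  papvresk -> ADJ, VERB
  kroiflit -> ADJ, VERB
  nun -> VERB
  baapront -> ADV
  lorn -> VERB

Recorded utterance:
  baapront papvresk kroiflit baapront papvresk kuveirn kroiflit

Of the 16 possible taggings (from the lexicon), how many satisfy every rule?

6

Candidates per position — 1:baapront {ADV}; 2:papvresk {ADJ,VERB}; 3:kroiflit {ADJ,VERB}; 4:baapront {ADV}; 5:papvresk {ADJ,VERB}; 6:kuveirn {ADJ}; 7:kroiflit {ADJ,VERB}.
There are 16 candidate sequences in total.
Checking each against the rules leaves 6 sequences.
Count = 6.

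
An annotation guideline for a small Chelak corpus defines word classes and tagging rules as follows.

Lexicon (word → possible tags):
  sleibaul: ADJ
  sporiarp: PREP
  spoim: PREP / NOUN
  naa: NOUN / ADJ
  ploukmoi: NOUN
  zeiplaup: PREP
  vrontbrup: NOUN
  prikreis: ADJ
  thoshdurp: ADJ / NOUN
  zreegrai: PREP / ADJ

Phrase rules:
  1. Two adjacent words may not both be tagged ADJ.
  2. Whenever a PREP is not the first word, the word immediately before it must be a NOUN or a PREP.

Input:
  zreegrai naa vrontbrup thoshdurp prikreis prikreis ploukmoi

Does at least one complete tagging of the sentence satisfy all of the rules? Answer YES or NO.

Candidates per position — 1:zreegrai {PREP,ADJ}; 2:naa {NOUN,ADJ}; 3:vrontbrup {NOUN}; 4:thoshdurp {ADJ,NOUN}; 5:prikreis {ADJ}; 6:prikreis {ADJ}; 7:ploukmoi {NOUN}.
Rule 1 cannot be satisfied by any choice of tags from the lexicon.
So there is no consistent tagging.

NO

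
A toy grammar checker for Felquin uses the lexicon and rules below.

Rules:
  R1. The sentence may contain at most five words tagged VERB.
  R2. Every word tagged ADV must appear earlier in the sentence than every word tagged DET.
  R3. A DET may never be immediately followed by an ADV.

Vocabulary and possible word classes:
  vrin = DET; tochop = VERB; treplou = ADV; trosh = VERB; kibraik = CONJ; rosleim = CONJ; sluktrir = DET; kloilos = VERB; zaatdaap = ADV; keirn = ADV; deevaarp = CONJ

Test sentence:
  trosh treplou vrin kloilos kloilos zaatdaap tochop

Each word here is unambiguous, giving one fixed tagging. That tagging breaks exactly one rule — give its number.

2

Fixed tagging: VERB ADV DET VERB VERB ADV VERB.
Rule check: R1 ok, R2 fails, R3 ok.
Only rule 2 fails.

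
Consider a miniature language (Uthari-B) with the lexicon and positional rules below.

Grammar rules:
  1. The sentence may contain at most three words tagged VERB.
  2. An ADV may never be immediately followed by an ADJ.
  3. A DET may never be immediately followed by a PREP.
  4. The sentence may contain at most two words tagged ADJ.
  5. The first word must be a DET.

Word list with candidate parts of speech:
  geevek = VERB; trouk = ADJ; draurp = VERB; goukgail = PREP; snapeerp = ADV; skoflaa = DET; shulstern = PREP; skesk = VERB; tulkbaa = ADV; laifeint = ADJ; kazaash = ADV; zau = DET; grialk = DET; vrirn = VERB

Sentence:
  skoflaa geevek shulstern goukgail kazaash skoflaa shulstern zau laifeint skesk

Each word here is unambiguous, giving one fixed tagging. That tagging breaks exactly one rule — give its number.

3

Fixed tagging: DET VERB PREP PREP ADV DET PREP DET ADJ VERB.
Rule check: R1 ok, R2 ok, R3 fails, R4 ok, R5 ok.
Only rule 3 fails.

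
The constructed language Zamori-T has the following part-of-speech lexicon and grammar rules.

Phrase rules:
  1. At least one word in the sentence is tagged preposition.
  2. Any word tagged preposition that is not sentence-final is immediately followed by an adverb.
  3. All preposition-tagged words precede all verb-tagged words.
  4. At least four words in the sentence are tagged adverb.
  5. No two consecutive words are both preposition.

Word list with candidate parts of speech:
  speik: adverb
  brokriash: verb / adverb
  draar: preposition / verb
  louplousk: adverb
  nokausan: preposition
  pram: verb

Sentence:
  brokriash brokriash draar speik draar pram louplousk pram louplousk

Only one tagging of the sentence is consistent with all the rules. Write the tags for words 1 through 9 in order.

Candidates per position — 1:brokriash {verb,adverb}; 2:brokriash {verb,adverb}; 3:draar {preposition,verb}; 4:speik {adverb}; 5:draar {preposition,verb}; 6:pram {verb}; 7:louplousk {adverb}; 8:pram {verb}; 9:louplousk {adverb}.
Position 5: preposition is ruled out by rule 2; that leaves verb.
Position 3: verb is ruled out by rule 1; that leaves preposition.
Position 1: verb is ruled out by rule 3; that leaves adverb.
Position 2: verb is ruled out by rule 3; that leaves adverb.
The unique satisfying tagging is: adverb adverb preposition adverb verb verb adverb verb adverb.
Checking: rule 1 holds; rule 2 holds; rule 3 holds; rule 4 holds; rule 5 holds.

adverb adverb preposition adverb verb verb adverb verb adverb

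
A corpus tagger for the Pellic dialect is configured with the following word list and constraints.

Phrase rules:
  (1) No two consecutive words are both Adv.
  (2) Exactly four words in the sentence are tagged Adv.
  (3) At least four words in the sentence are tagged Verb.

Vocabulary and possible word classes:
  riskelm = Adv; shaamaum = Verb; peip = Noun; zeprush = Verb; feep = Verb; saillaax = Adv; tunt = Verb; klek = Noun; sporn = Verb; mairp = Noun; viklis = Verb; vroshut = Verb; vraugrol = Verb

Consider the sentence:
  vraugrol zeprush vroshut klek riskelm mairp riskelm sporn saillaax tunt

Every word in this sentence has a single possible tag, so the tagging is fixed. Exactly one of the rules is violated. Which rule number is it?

2

Fixed tagging: Verb Verb Verb Noun Adv Noun Adv Verb Adv Verb.
Applying the rules: R1 pass, R2 fail, R3 pass.
Only rule 2 fails.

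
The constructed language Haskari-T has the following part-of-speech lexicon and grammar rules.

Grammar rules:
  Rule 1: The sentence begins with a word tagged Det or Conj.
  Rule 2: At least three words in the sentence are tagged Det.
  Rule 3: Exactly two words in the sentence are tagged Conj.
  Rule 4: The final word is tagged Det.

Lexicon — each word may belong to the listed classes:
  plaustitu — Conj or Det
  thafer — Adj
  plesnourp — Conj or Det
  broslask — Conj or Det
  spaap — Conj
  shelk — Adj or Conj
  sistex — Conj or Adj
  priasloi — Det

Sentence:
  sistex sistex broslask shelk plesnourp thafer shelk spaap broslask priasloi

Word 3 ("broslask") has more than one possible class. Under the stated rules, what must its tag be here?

Candidates per position — 1:sistex {Conj,Adj}; 2:sistex {Conj,Adj}; 3:broslask {Conj,Det}; 4:shelk {Adj,Conj}; 5:plesnourp {Conj,Det}; 6:thafer {Adj}; 7:shelk {Adj,Conj}; 8:spaap {Conj}; 9:broslask {Conj,Det}; 10:priasloi {Det}.
If word 1 were Adj, no tagging could satisfy rule 1; so word 1 is Conj.
If word 2 were Conj, no tagging could satisfy rule 3; so word 2 is Adj.
If word 3 were Conj, no tagging could satisfy rule 3; so word 3 is Det.
If word 4 were Conj, no tagging could satisfy rule 3; so word 4 is Adj.
If word 5 were Conj, no tagging could satisfy rule 3; so word 5 is Det.
If word 7 were Conj, no tagging could satisfy rule 3; so word 7 is Adj.
If word 9 were Conj, no tagging could satisfy rule 3; so word 9 is Det.
The unique satisfying tagging is: Conj Adj Det Adj Det Adj Adj Conj Det Det.
Check: rule 1 ok; rule 2 ok; rule 3 ok; rule 4 ok.

Det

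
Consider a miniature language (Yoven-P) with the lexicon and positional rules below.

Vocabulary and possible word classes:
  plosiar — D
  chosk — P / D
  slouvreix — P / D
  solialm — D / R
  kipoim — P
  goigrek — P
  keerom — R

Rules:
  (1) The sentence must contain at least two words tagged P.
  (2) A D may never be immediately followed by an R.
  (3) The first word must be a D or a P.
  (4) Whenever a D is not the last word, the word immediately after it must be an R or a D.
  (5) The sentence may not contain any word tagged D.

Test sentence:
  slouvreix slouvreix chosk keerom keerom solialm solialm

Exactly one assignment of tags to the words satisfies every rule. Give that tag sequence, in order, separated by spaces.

P P P R R R R

Candidates per position — 1:slouvreix {P,D}; 2:slouvreix {P,D}; 3:chosk {P,D}; 4:keerom {R}; 5:keerom {R}; 6:solialm {D,R}; 7:solialm {D,R}.
Position 1: tagging it D would leave rule 5 unsatisfiable, so it must be P.
Position 2: tagging it D would leave rule 5 unsatisfiable, so it must be P.
Position 3: tagging it D would leave rule 2 unsatisfiable, so it must be P.
Position 6: tagging it D would leave rule 5 unsatisfiable, so it must be R.
Position 7: tagging it D would leave rule 5 unsatisfiable, so it must be R.
So the tagging must be: P P P R R R R.
Checking: rule 1 ✓; rule 2 ✓; rule 3 ✓; rule 4 ✓; rule 5 ✓.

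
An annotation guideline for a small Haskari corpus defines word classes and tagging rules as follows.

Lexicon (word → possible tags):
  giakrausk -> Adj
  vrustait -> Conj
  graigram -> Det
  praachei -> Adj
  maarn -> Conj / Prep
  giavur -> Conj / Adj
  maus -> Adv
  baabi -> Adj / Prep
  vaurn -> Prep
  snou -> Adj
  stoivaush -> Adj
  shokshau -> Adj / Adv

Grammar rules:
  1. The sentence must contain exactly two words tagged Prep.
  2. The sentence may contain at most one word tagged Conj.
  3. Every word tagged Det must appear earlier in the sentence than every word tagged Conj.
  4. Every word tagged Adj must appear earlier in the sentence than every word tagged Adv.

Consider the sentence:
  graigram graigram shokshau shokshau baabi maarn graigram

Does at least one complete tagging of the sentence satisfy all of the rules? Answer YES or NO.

Candidates per position — 1:graigram {Det}; 2:graigram {Det}; 3:shokshau {Adj,Adv}; 4:shokshau {Adj,Adv}; 5:baabi {Adj,Prep}; 6:maarn {Conj,Prep}; 7:graigram {Det}.
One satisfying assignment: Det Det Adj Adj Prep Prep Det.
Checking: rule 1 ✓; rule 2 ✓; rule 3 ✓; rule 4 ✓.

YES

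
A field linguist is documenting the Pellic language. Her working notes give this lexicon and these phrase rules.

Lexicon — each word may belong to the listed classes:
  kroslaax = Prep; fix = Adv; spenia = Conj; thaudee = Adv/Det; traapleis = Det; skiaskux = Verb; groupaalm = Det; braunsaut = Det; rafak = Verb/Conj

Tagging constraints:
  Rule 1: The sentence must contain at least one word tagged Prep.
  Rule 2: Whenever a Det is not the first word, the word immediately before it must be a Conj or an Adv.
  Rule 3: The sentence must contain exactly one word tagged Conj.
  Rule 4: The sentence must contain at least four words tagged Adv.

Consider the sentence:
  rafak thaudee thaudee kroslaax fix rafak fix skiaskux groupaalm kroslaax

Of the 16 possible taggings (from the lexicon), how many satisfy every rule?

Candidates per position — 1:rafak {Verb,Conj}; 2:thaudee {Adv,Det}; 3:thaudee {Adv,Det}; 4:kroslaax {Prep}; 5:fix {Adv}; 6:rafak {Verb,Conj}; 7:fix {Adv}; 8:skiaskux {Verb}; 9:groupaalm {Det}; 10:kroslaax {Prep}.
There are 16 candidate sequences in total.
Rule 2 cannot be satisfied by any choice of tags from the lexicon.
So there is no consistent tagging.
Count = 0.

0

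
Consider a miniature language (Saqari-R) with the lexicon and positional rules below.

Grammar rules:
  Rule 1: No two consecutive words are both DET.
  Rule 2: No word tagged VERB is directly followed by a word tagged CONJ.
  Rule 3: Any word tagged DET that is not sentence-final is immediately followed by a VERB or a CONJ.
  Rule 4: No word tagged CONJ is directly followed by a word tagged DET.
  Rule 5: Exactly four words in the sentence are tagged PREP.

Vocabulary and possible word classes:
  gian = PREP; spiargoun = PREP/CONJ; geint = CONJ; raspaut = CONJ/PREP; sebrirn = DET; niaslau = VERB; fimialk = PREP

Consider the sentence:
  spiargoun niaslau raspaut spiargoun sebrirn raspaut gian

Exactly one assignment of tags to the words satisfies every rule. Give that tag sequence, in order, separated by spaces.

PREP VERB PREP PREP DET CONJ PREP

Candidates per position — 1:spiargoun {PREP,CONJ}; 2:niaslau {VERB}; 3:raspaut {CONJ,PREP}; 4:spiargoun {PREP,CONJ}; 5:sebrirn {DET}; 6:raspaut {CONJ,PREP}; 7:gian {PREP}.
At position 3, choosing CONJ makes rule 2 impossible to satisfy; hence PREP.
At position 4, choosing CONJ makes rule 4 impossible to satisfy; hence PREP.
At position 6, choosing PREP makes rule 3 impossible to satisfy; hence CONJ.
At position 1, choosing CONJ makes rule 5 impossible to satisfy; hence PREP.
That leaves exactly one tagging: PREP VERB PREP PREP DET CONJ PREP.
Rule-by-rule: rule 1 holds; rule 2 holds; rule 3 holds; rule 4 holds; rule 5 holds.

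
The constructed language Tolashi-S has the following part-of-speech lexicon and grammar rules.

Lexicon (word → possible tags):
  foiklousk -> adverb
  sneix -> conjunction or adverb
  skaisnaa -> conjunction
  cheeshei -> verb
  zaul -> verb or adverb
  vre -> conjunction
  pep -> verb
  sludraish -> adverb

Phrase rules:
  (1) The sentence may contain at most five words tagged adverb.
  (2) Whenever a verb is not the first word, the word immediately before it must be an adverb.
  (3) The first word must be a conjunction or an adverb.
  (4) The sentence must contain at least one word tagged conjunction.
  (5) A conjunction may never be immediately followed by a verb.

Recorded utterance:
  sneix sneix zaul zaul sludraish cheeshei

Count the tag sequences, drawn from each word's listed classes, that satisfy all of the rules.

7

Candidates per position — 1:sneix {conjunction,adverb}; 2:sneix {conjunction,adverb}; 3:zaul {verb,adverb}; 4:zaul {verb,adverb}; 5:sludraish {adverb}; 6:cheeshei {verb}.
There are 16 candidate sequences in total.
Checking each against the rules leaves 7 sequences.
Count = 7.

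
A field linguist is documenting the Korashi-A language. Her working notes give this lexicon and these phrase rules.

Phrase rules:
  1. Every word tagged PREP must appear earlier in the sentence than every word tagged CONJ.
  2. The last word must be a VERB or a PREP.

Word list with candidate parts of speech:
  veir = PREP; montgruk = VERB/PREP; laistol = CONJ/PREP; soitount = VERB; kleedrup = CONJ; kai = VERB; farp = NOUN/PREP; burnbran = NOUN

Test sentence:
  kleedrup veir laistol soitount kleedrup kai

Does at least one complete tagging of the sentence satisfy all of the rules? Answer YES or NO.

Candidates per position — 1:kleedrup {CONJ}; 2:veir {PREP}; 3:laistol {CONJ,PREP}; 4:soitount {VERB}; 5:kleedrup {CONJ}; 6:kai {VERB}.
Rule 1 cannot be satisfied by any choice of tags from the lexicon.
So there is no consistent tagging.

NO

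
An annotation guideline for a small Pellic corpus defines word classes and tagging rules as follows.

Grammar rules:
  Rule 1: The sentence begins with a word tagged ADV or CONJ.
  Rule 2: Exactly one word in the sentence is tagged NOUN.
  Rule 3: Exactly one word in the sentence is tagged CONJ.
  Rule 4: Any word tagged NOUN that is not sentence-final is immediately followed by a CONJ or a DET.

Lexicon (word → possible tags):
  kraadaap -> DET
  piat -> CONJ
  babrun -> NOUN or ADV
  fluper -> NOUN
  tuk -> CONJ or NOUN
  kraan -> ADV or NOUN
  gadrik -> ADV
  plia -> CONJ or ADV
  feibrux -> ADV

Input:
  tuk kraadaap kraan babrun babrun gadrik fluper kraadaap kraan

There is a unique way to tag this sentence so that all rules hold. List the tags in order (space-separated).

Candidates per position — 1:tuk {CONJ,NOUN}; 2:kraadaap {DET}; 3:kraan {ADV,NOUN}; 4:babrun {NOUN,ADV}; 5:babrun {NOUN,ADV}; 6:gadrik {ADV}; 7:fluper {NOUN}; 8:kraadaap {DET}; 9:kraan {ADV,NOUN}.
At position 1, choosing NOUN makes rule 1 impossible to satisfy; hence CONJ.
At position 3, choosing NOUN makes rule 2 impossible to satisfy; hence ADV.
At position 4, choosing NOUN makes rule 2 impossible to satisfy; hence ADV.
At position 5, choosing NOUN makes rule 2 impossible to satisfy; hence ADV.
At position 9, choosing NOUN makes rule 2 impossible to satisfy; hence ADV.
That leaves exactly one tagging: CONJ DET ADV ADV ADV ADV NOUN DET ADV.
Checking: rule 1 holds; rule 2 holds; rule 3 holds; rule 4 holds.

CONJ DET ADV ADV ADV ADV NOUN DET ADV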